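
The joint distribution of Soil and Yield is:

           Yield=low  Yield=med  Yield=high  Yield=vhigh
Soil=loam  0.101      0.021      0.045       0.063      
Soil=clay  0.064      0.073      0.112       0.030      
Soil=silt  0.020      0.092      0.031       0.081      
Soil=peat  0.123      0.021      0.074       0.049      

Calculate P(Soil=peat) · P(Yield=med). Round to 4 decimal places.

P(Soil=peat) = 0.123 + 0.021 + 0.074 + 0.049 = 0.267.
P(Yield=med) = 0.021 + 0.073 + 0.092 + 0.021 = 0.207.
Product: 0.267 × 0.207 = 0.0553.

0.0553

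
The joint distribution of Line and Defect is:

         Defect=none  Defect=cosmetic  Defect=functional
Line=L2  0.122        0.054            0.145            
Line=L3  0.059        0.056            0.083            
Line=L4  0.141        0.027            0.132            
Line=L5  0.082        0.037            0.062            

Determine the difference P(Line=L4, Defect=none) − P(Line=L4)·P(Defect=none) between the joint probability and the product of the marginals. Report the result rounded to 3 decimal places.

0.020

P(Line=L4) = 0.141 + 0.027 + 0.132 = 0.300.
P(Defect=none) = 0.122 + 0.059 + 0.141 + 0.082 = 0.404.
P(Line=L4, Defect=none) − P(Line=L4)P(Defect=none) = 0.141 − 0.300×0.404 = 0.020.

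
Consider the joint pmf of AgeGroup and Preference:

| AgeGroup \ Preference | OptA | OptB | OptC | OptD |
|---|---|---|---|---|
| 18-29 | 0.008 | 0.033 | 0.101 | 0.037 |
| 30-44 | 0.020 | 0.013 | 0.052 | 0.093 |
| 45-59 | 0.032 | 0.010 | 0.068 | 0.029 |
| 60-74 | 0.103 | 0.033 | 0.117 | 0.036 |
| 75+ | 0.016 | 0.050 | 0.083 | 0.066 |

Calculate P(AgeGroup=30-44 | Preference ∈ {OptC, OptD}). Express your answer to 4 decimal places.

P(Preference=OptC) = 0.101 + 0.052 + 0.068 + 0.117 + 0.083 = 0.421.
P(Preference=OptD) = 0.037 + 0.093 + 0.029 + 0.036 + 0.066 = 0.261.
P(Preference ∈ {OptC, OptD}) = 0.421 + 0.261 = 0.682; P(AgeGroup=30-44, Preference ∈ {OptC, OptD}) = 0.052 + 0.093 = 0.145.
P(AgeGroup=30-44 | Preference ∈ {OptC, OptD}) = 0.145/0.682 = 0.2126.

0.2126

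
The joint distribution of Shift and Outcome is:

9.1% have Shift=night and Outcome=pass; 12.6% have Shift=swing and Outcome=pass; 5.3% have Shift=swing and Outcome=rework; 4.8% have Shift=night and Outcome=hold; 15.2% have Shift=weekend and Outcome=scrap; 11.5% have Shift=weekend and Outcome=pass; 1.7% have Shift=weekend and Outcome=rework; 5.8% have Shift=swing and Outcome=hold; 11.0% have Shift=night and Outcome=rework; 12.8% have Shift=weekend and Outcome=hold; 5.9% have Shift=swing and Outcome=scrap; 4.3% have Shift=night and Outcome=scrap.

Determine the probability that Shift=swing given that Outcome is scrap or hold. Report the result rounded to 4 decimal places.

P(Outcome=scrap) = 0.059 + 0.043 + 0.152 = 0.254.
P(Outcome=hold) = 0.058 + 0.048 + 0.128 = 0.234.
P(Outcome ∈ {scrap, hold}) = 0.254 + 0.234 = 0.488; P(Shift=swing, Outcome ∈ {scrap, hold}) = 0.059 + 0.058 = 0.117.
P(Shift=swing | Outcome ∈ {scrap, hold}) = 0.117/0.488 = 0.2398.

0.2398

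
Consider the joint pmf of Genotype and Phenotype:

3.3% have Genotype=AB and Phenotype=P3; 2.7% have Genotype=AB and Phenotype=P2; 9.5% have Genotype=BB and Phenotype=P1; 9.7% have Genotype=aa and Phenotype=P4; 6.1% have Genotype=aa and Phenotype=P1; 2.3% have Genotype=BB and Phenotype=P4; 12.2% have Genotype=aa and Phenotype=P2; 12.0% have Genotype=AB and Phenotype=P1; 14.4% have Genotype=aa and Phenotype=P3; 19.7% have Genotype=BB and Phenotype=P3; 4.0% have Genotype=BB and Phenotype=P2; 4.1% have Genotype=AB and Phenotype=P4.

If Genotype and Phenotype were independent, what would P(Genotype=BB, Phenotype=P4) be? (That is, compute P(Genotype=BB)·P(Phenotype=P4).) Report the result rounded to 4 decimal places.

0.0572

P(Genotype=BB) = 0.095 + 0.040 + 0.197 + 0.023 = 0.355.
P(Phenotype=P4) = 0.097 + 0.041 + 0.023 = 0.161.
Product: 0.355 × 0.161 = 0.0572.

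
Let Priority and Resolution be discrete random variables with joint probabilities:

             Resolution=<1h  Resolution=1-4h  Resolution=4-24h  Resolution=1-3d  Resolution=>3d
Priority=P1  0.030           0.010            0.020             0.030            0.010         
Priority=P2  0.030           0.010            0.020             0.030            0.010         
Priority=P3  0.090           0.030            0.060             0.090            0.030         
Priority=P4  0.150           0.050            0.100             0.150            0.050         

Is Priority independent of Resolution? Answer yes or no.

yes

Every cell satisfies P(Priority,Resolution) = P(Priority)·P(Resolution). For instance P(Priority=P2) = 0.100, P(Resolution=<1h) = 0.300, and 0.100×0.300 = 0.030 matches the joint entry. So Priority and Resolution are independent.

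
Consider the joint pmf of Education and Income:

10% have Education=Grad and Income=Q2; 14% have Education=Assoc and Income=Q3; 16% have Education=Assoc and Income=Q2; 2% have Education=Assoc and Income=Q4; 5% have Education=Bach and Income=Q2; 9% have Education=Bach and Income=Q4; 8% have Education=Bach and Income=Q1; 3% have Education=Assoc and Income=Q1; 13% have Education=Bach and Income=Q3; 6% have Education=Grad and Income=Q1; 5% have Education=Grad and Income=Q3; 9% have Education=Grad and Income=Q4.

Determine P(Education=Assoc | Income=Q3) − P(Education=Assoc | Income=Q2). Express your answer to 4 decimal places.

P(Income=Q3) = 0.14 + 0.13 + 0.05 = 0.32; P(Education=Assoc | Income=Q3) = 0.14/0.32 = 0.43750.
P(Income=Q2) = 0.16 + 0.05 + 0.10 = 0.31; P(Education=Assoc | Income=Q2) = 0.16/0.31 = 0.51613.
Difference = -0.0786.

-0.0786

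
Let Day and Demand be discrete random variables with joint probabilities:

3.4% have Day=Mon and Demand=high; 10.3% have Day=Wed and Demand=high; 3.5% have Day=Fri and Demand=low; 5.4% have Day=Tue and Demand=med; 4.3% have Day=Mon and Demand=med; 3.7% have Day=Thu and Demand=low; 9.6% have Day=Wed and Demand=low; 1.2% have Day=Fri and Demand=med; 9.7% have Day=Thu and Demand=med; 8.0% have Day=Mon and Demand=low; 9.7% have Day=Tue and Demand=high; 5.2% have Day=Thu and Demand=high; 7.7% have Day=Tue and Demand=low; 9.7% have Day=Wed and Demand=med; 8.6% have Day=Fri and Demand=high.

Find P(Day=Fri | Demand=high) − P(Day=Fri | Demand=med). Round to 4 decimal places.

P(Demand=high) = 0.034 + 0.097 + 0.103 + 0.052 + 0.086 = 0.372; P(Day=Fri | Demand=high) = 0.086/0.372 = 0.23118.
P(Demand=med) = 0.043 + 0.054 + 0.097 + 0.097 + 0.012 = 0.303; P(Day=Fri | Demand=med) = 0.012/0.303 = 0.03960.
Difference = 0.1916.

0.1916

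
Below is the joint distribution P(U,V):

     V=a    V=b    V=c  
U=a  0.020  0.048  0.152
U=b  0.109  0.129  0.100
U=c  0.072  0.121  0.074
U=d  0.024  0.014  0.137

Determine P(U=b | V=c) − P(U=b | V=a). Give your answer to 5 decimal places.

P(V=c) = 0.152 + 0.100 + 0.074 + 0.137 = 0.463; P(U=b | V=c) = 0.100/0.463 = 0.215983.
P(V=a) = 0.020 + 0.109 + 0.072 + 0.024 = 0.225; P(U=b | V=a) = 0.109/0.225 = 0.484444.
Difference = -0.26846.

-0.26846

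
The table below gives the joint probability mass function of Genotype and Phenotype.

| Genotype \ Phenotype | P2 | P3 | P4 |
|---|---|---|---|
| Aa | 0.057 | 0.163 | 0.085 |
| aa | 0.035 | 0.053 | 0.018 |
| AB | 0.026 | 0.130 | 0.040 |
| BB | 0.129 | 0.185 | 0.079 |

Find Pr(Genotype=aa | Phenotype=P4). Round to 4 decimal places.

P(Phenotype=P4) = 0.085 + 0.018 + 0.040 + 0.079 = 0.222.
P(Genotype=aa | Phenotype=P4) = 0.018/0.222 = 0.0811.

0.0811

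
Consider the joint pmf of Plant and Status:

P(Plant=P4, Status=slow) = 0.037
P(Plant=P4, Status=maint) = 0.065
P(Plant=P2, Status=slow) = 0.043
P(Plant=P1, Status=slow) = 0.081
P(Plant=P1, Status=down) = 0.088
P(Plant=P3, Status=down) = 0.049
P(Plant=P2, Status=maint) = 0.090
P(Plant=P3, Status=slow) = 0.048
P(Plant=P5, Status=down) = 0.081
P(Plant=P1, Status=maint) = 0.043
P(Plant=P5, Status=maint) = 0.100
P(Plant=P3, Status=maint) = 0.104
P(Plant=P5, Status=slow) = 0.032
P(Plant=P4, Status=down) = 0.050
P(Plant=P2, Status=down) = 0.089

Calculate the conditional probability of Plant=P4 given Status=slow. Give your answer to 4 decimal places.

0.1535

P(Status=slow) = 0.081 + 0.043 + 0.048 + 0.037 + 0.032 = 0.241.
P(Plant=P4 | Status=slow) = 0.037/0.241 = 0.1535.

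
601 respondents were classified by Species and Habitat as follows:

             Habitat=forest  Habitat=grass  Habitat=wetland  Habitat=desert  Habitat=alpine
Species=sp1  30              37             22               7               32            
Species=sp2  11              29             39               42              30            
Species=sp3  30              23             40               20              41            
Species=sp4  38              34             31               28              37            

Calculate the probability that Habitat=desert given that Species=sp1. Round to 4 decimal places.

Total with Species=sp1: 30 + 37 + 22 + 7 + 32 = 128.
P(Habitat=desert | Species=sp1) = 7/128 = 0.0547.

0.0547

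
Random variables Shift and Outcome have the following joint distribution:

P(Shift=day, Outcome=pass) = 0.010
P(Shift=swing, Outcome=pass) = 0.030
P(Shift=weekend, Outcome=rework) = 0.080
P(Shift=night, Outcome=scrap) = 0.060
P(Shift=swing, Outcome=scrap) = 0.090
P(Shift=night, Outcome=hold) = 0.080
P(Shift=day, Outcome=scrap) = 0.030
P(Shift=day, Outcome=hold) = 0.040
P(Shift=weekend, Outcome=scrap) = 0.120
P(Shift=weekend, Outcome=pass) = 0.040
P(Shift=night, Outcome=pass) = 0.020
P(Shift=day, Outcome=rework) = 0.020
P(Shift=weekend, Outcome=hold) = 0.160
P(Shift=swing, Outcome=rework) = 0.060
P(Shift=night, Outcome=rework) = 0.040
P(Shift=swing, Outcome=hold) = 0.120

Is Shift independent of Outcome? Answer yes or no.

Every cell satisfies P(Shift,Outcome) = P(Shift)·P(Outcome). For instance P(Shift=day) = 0.100, P(Outcome=rework) = 0.200, and 0.100×0.200 = 0.020 matches the joint entry. So Shift and Outcome are independent.

yes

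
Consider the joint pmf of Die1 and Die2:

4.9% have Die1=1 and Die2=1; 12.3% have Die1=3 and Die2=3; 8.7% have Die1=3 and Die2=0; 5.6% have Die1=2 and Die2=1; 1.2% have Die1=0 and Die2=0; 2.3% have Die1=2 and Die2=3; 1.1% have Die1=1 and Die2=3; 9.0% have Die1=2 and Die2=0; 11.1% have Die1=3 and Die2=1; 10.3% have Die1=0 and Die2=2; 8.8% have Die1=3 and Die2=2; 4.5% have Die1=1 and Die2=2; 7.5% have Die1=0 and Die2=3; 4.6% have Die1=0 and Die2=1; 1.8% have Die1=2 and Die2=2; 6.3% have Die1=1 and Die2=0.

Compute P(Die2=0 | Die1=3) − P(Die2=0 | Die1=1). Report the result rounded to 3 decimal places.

P(Die1=3) = 0.087 + 0.111 + 0.088 + 0.123 = 0.409; P(Die2=0 | Die1=3) = 0.087/0.409 = 0.2127.
P(Die1=1) = 0.063 + 0.049 + 0.045 + 0.011 = 0.168; P(Die2=0 | Die1=1) = 0.063/0.168 = 0.3750.
Difference = -0.162.

-0.162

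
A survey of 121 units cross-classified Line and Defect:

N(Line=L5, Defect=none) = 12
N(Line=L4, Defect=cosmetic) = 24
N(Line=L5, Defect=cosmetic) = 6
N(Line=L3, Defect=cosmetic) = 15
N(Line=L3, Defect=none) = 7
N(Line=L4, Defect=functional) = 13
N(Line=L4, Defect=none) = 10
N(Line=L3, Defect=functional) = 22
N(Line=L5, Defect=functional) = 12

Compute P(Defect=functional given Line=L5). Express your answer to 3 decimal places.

0.400

Total with Line=L5: 12 + 6 + 12 = 30.
P(Defect=functional | Line=L5) = 12/30 = 0.400.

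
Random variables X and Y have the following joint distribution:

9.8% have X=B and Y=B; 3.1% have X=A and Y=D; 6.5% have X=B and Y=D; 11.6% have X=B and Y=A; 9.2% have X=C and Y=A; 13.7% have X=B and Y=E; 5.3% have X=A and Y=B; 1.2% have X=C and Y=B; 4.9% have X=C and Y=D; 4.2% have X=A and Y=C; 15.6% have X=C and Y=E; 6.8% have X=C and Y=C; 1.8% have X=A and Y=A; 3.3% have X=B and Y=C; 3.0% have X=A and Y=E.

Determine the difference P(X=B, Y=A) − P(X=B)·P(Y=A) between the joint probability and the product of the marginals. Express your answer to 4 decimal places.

0.0145

P(X=B) = 0.116 + 0.098 + 0.033 + 0.065 + 0.137 = 0.449.
P(Y=A) = 0.018 + 0.116 + 0.092 = 0.226.
P(X=B, Y=A) − P(X=B)P(Y=A) = 0.116 − 0.449×0.226 = 0.0145.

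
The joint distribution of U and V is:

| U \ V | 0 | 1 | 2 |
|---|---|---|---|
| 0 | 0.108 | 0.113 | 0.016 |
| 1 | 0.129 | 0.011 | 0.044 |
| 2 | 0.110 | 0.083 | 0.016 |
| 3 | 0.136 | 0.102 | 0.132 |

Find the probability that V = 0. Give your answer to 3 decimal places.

P(V=0) = 0.108 + 0.129 + 0.110 + 0.136 = 0.483.

0.483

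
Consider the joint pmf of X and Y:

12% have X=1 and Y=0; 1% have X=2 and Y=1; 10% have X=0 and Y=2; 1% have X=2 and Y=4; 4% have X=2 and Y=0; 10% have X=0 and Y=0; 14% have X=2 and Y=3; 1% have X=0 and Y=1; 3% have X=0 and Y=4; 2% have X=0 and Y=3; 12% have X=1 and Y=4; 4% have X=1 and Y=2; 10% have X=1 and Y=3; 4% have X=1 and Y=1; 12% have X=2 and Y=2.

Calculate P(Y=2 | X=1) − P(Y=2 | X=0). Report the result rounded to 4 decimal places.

P(X=1) = 0.12 + 0.04 + 0.04 + 0.10 + 0.12 = 0.42; P(Y=2 | X=1) = 0.04/0.42 = 0.09524.
P(X=0) = 0.10 + 0.01 + 0.10 + 0.02 + 0.03 = 0.26; P(Y=2 | X=0) = 0.10/0.26 = 0.38462.
Difference = -0.2894.

-0.2894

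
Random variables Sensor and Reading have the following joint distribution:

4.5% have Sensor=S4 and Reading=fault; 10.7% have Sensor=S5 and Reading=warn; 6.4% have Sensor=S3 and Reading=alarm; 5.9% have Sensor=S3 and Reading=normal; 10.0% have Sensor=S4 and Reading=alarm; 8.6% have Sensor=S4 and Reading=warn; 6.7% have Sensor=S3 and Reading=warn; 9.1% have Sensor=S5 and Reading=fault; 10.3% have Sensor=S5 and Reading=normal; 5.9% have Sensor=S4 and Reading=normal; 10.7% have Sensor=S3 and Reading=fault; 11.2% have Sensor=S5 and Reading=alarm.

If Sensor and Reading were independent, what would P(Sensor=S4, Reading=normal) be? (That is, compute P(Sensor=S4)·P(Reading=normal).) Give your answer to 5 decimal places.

P(Sensor=S4) = 0.059 + 0.086 + 0.100 + 0.045 = 0.290.
P(Reading=normal) = 0.059 + 0.059 + 0.103 = 0.221.
Product: 0.290 × 0.221 = 0.06409.

0.06409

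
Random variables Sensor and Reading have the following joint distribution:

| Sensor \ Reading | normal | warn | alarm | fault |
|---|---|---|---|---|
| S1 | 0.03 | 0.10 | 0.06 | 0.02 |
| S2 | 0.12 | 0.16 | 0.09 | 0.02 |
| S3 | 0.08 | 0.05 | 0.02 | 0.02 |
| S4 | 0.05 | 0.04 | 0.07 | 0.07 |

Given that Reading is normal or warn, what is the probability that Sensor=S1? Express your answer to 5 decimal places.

0.20635

P(Reading=normal) = 0.03 + 0.12 + 0.08 + 0.05 = 0.28.
P(Reading=warn) = 0.10 + 0.16 + 0.05 + 0.04 = 0.35.
P(Reading ∈ {normal, warn}) = 0.28 + 0.35 = 0.63; P(Sensor=S1, Reading ∈ {normal, warn}) = 0.03 + 0.10 = 0.13.
P(Sensor=S1 | Reading ∈ {normal, warn}) = 0.13/0.63 = 0.20635.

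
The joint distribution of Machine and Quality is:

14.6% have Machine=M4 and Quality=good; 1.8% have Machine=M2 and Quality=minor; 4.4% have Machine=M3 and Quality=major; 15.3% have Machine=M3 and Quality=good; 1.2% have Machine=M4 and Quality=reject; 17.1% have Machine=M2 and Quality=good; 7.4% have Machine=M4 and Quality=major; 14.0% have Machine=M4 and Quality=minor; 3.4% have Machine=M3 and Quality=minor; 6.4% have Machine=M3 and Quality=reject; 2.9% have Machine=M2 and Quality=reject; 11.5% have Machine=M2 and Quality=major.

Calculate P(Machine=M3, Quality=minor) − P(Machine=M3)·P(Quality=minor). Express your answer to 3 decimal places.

P(Machine=M3) = 0.153 + 0.034 + 0.044 + 0.064 = 0.295.
P(Quality=minor) = 0.018 + 0.034 + 0.140 = 0.192.
P(Machine=M3, Quality=minor) − P(Machine=M3)P(Quality=minor) = 0.034 − 0.295×0.192 = -0.023.

-0.023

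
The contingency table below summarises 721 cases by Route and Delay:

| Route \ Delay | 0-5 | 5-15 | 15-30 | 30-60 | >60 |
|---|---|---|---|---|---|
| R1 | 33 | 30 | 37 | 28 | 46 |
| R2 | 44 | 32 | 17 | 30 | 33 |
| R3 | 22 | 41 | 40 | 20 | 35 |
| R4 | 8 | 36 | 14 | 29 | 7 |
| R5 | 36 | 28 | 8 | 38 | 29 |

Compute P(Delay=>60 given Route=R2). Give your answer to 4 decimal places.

Total with Route=R2: 44 + 32 + 17 + 30 + 33 = 156.
P(Delay=>60 | Route=R2) = 33/156 = 0.2115.

0.2115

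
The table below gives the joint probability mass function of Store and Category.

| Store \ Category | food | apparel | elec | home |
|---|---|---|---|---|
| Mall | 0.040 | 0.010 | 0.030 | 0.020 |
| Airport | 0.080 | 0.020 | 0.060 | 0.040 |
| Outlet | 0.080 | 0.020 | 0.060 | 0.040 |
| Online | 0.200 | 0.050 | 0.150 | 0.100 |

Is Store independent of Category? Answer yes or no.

Every cell satisfies P(Store,Category) = P(Store)·P(Category). For instance P(Store=Mall) = 0.100, P(Category=elec) = 0.300, and 0.100×0.300 = 0.030 matches the joint entry. So Store and Category are independent.

yes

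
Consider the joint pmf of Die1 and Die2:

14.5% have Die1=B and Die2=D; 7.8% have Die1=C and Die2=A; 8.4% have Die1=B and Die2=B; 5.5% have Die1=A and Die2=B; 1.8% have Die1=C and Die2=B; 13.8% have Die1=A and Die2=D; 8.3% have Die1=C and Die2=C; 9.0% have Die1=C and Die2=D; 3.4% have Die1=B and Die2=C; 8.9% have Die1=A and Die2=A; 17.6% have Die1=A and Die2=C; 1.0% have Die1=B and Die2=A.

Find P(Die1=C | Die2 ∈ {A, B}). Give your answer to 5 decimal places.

0.28743

P(Die2=A) = 0.089 + 0.010 + 0.078 = 0.177.
P(Die2=B) = 0.055 + 0.084 + 0.018 = 0.157.
P(Die2 ∈ {A, B}) = 0.177 + 0.157 = 0.334; P(Die1=C, Die2 ∈ {A, B}) = 0.078 + 0.018 = 0.096.
P(Die1=C | Die2 ∈ {A, B}) = 0.096/0.334 = 0.28743.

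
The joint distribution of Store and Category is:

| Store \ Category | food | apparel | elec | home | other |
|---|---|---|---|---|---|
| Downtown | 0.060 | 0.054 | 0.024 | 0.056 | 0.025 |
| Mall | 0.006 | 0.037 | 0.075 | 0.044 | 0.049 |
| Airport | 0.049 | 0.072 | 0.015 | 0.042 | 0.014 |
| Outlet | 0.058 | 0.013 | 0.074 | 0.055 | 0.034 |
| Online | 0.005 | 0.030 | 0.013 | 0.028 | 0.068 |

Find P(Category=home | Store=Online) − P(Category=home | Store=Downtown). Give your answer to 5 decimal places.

P(Store=Online) = 0.005 + 0.030 + 0.013 + 0.028 + 0.068 = 0.144; P(Category=home | Store=Online) = 0.028/0.144 = 0.194444.
P(Store=Downtown) = 0.060 + 0.054 + 0.024 + 0.056 + 0.025 = 0.219; P(Category=home | Store=Downtown) = 0.056/0.219 = 0.255708.
Difference = -0.06126.

-0.06126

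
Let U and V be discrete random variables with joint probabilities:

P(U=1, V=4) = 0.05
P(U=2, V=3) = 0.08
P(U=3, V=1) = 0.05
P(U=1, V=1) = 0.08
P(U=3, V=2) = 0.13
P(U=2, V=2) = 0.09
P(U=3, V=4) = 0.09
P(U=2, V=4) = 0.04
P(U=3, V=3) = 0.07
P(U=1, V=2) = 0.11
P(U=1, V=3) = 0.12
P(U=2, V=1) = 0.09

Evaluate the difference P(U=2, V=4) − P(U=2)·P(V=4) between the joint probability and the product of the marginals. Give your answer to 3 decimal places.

P(U=2) = 0.09 + 0.09 + 0.08 + 0.04 = 0.30.
P(V=4) = 0.05 + 0.04 + 0.09 = 0.18.
P(U=2, V=4) − P(U=2)P(V=4) = 0.04 − 0.30×0.18 = -0.014.

-0.014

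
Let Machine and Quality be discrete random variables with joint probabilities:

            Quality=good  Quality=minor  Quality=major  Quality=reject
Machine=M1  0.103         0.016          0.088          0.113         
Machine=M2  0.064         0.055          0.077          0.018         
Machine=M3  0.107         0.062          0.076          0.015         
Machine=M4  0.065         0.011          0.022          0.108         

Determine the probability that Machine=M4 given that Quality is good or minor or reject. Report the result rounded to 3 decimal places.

0.250

P(Quality=good) = 0.103 + 0.064 + 0.107 + 0.065 = 0.339.
P(Quality=minor) = 0.016 + 0.055 + 0.062 + 0.011 = 0.144.
P(Quality=reject) = 0.113 + 0.018 + 0.015 + 0.108 = 0.254.
P(Quality ∈ {good, minor, reject}) = 0.339 + 0.144 + 0.254 = 0.737; P(Machine=M4, Quality ∈ {good, minor, reject}) = 0.065 + 0.011 + 0.108 = 0.184.
P(Machine=M4 | Quality ∈ {good, minor, reject}) = 0.184/0.737 = 0.250.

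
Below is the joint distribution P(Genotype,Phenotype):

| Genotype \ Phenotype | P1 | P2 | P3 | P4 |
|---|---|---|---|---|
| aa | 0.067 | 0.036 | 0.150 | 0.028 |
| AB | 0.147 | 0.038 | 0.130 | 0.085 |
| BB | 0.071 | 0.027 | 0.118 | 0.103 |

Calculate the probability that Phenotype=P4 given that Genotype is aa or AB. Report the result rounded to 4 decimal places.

P(Genotype=aa) = 0.067 + 0.036 + 0.150 + 0.028 = 0.281.
P(Genotype=AB) = 0.147 + 0.038 + 0.130 + 0.085 = 0.400.
P(Genotype ∈ {aa, AB}) = 0.281 + 0.400 = 0.681; P(Phenotype=P4, Genotype ∈ {aa, AB}) = 0.028 + 0.085 = 0.113.
P(Phenotype=P4 | Genotype ∈ {aa, AB}) = 0.113/0.681 = 0.1659.

0.1659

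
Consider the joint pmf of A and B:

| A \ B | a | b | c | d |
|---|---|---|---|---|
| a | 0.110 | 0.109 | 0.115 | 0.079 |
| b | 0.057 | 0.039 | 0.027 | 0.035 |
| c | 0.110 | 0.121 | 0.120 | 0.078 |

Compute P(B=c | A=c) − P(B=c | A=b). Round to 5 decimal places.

P(A=c) = 0.110 + 0.121 + 0.120 + 0.078 = 0.429; P(B=c | A=c) = 0.120/0.429 = 0.279720.
P(A=b) = 0.057 + 0.039 + 0.027 + 0.035 = 0.158; P(B=c | A=b) = 0.027/0.158 = 0.170886.
Difference = 0.10883.

0.10883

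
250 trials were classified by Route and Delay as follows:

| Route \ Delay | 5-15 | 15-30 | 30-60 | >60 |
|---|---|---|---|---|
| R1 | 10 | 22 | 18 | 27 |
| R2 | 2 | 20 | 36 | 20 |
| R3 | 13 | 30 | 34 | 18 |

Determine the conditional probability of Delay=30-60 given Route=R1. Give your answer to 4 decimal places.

0.2338

Total with Route=R1: 10 + 22 + 18 + 27 = 77.
P(Delay=30-60 | Route=R1) = 18/77 = 0.2338.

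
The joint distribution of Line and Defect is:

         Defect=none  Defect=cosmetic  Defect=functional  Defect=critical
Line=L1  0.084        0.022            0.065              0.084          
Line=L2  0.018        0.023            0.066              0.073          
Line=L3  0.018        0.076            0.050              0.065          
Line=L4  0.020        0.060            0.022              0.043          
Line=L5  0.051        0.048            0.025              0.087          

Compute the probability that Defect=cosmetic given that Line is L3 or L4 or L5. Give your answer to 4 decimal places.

0.3257

P(Line=L3) = 0.018 + 0.076 + 0.050 + 0.065 = 0.209.
P(Line=L4) = 0.020 + 0.060 + 0.022 + 0.043 = 0.145.
P(Line=L5) = 0.051 + 0.048 + 0.025 + 0.087 = 0.211.
P(Line ∈ {L3, L4, L5}) = 0.209 + 0.145 + 0.211 = 0.565; P(Defect=cosmetic, Line ∈ {L3, L4, L5}) = 0.076 + 0.060 + 0.048 = 0.184.
P(Defect=cosmetic | Line ∈ {L3, L4, L5}) = 0.184/0.565 = 0.3257.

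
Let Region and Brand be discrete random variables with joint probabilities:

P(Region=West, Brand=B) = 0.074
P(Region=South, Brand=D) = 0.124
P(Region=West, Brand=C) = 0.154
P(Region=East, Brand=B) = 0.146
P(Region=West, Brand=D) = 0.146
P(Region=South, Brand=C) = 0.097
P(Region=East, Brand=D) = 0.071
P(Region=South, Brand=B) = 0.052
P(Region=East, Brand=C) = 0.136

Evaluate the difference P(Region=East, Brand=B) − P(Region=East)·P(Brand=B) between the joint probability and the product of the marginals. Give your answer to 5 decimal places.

P(Region=East) = 0.146 + 0.136 + 0.071 = 0.353.
P(Brand=B) = 0.052 + 0.146 + 0.074 = 0.272.
P(Region=East, Brand=B) − P(Region=East)P(Brand=B) = 0.146 − 0.353×0.272 = 0.04998.

0.04998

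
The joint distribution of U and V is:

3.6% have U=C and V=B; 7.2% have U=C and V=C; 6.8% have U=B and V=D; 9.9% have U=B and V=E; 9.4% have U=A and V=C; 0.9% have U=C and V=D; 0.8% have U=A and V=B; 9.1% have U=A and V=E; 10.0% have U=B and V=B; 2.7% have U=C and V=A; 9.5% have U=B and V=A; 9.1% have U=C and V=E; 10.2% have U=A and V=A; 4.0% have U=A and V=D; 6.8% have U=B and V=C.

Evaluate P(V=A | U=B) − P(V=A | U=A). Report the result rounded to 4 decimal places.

P(U=B) = 0.095 + 0.100 + 0.068 + 0.068 + 0.099 = 0.430; P(V=A | U=B) = 0.095/0.430 = 0.22093.
P(U=A) = 0.102 + 0.008 + 0.094 + 0.040 + 0.091 = 0.335; P(V=A | U=A) = 0.102/0.335 = 0.30448.
Difference = -0.0835.

-0.0835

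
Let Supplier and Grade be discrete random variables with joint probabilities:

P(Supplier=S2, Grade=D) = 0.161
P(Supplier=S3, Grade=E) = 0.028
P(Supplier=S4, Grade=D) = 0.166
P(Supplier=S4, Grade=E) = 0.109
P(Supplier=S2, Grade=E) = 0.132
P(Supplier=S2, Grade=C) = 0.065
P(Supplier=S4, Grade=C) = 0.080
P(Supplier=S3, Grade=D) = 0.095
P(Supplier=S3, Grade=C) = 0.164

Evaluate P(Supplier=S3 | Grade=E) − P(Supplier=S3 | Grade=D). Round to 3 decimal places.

-0.121

P(Grade=E) = 0.132 + 0.028 + 0.109 = 0.269; P(Supplier=S3 | Grade=E) = 0.028/0.269 = 0.1041.
P(Grade=D) = 0.161 + 0.095 + 0.166 = 0.422; P(Supplier=S3 | Grade=D) = 0.095/0.422 = 0.2251.
Difference = -0.121.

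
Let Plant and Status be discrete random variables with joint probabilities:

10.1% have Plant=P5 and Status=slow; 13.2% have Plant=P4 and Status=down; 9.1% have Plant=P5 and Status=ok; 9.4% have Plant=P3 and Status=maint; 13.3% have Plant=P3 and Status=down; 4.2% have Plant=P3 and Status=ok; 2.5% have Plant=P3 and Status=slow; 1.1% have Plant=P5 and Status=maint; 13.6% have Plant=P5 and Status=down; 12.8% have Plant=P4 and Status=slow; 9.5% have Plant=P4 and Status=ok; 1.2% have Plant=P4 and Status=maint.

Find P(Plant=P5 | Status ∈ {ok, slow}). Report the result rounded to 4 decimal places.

0.3983

P(Status=ok) = 0.042 + 0.095 + 0.091 = 0.228.
P(Status=slow) = 0.025 + 0.128 + 0.101 = 0.254.
P(Status ∈ {ok, slow}) = 0.228 + 0.254 = 0.482; P(Plant=P5, Status ∈ {ok, slow}) = 0.091 + 0.101 = 0.192.
P(Plant=P5 | Status ∈ {ok, slow}) = 0.192/0.482 = 0.3983.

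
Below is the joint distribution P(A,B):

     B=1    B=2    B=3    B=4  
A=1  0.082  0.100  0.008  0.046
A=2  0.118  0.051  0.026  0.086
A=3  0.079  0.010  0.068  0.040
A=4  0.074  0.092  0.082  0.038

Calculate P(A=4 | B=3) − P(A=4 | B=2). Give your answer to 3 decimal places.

0.082

P(B=3) = 0.008 + 0.026 + 0.068 + 0.082 = 0.184; P(A=4 | B=3) = 0.082/0.184 = 0.4457.
P(B=2) = 0.100 + 0.051 + 0.010 + 0.092 = 0.253; P(A=4 | B=2) = 0.092/0.253 = 0.3636.
Difference = 0.082.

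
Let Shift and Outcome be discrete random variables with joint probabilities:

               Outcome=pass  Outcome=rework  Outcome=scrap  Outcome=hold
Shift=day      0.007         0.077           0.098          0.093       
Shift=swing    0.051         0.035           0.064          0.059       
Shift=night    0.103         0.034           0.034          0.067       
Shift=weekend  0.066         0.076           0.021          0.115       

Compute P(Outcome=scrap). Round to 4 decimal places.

P(Outcome=scrap) = 0.098 + 0.064 + 0.034 + 0.021 = 0.217.

0.2170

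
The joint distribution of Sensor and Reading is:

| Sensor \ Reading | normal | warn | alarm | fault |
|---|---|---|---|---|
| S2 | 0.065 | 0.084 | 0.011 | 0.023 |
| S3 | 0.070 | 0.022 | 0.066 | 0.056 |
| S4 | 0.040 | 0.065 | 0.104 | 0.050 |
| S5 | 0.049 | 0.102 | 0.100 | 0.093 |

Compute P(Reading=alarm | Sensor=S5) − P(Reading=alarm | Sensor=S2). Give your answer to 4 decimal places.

P(Sensor=S5) = 0.049 + 0.102 + 0.100 + 0.093 = 0.344; P(Reading=alarm | Sensor=S5) = 0.100/0.344 = 0.29070.
P(Sensor=S2) = 0.065 + 0.084 + 0.011 + 0.023 = 0.183; P(Reading=alarm | Sensor=S2) = 0.011/0.183 = 0.06011.
Difference = 0.2306.

0.2306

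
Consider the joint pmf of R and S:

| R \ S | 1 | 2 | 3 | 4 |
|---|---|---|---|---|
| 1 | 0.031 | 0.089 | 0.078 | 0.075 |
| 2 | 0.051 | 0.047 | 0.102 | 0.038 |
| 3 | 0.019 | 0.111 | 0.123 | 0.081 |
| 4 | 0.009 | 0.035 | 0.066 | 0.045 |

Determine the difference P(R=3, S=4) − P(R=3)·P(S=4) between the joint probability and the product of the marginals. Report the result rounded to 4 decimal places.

P(R=3) = 0.019 + 0.111 + 0.123 + 0.081 = 0.334.
P(S=4) = 0.075 + 0.038 + 0.081 + 0.045 = 0.239.
P(R=3, S=4) − P(R=3)P(S=4) = 0.081 − 0.334×0.239 = 0.0012.

0.0012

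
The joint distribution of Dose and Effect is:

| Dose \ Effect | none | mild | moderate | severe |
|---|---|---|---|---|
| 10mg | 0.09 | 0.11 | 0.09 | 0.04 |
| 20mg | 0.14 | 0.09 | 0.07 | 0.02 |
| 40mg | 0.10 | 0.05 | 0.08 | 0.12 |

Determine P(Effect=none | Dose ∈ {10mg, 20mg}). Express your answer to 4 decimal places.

0.3538

P(Dose=10mg) = 0.09 + 0.11 + 0.09 + 0.04 = 0.33.
P(Dose=20mg) = 0.14 + 0.09 + 0.07 + 0.02 = 0.32.
P(Dose ∈ {10mg, 20mg}) = 0.33 + 0.32 = 0.65; P(Effect=none, Dose ∈ {10mg, 20mg}) = 0.09 + 0.14 = 0.23.
P(Effect=none | Dose ∈ {10mg, 20mg}) = 0.23/0.65 = 0.3538.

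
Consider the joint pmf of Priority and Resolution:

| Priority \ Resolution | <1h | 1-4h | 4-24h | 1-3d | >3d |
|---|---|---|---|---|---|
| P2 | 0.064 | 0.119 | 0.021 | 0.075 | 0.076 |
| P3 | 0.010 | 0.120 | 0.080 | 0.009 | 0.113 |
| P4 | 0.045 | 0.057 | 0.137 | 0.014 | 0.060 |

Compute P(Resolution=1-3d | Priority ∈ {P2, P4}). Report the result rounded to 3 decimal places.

P(Priority=P2) = 0.064 + 0.119 + 0.021 + 0.075 + 0.076 = 0.355.
P(Priority=P4) = 0.045 + 0.057 + 0.137 + 0.014 + 0.060 = 0.313.
P(Priority ∈ {P2, P4}) = 0.355 + 0.313 = 0.668; P(Resolution=1-3d, Priority ∈ {P2, P4}) = 0.075 + 0.014 = 0.089.
P(Resolution=1-3d | Priority ∈ {P2, P4}) = 0.089/0.668 = 0.133.

0.133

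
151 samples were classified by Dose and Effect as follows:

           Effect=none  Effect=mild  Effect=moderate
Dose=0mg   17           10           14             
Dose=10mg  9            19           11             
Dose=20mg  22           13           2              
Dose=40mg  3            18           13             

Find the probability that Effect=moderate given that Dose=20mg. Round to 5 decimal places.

0.05405

Total with Dose=20mg: 22 + 13 + 2 = 37.
P(Effect=moderate | Dose=20mg) = 2/37 = 0.05405.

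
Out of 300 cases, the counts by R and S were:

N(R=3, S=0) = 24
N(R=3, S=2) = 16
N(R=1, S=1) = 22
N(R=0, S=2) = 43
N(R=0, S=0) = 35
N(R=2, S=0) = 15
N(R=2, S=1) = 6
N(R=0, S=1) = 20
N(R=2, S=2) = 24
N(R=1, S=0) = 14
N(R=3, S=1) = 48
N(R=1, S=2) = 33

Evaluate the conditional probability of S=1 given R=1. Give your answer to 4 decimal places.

0.3188

Total with R=1: 14 + 22 + 33 = 69.
P(S=1 | R=1) = 22/69 = 0.3188.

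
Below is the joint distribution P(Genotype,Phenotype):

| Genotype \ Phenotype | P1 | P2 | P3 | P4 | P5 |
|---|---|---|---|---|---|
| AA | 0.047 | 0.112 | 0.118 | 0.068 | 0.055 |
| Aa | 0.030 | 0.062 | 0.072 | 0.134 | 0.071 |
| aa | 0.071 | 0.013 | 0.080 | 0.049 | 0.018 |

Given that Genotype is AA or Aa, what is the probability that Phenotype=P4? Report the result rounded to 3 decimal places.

P(Genotype=AA) = 0.047 + 0.112 + 0.118 + 0.068 + 0.055 = 0.400.
P(Genotype=Aa) = 0.030 + 0.062 + 0.072 + 0.134 + 0.071 = 0.369.
P(Genotype ∈ {AA, Aa}) = 0.400 + 0.369 = 0.769; P(Phenotype=P4, Genotype ∈ {AA, Aa}) = 0.068 + 0.134 = 0.202.
P(Phenotype=P4 | Genotype ∈ {AA, Aa}) = 0.202/0.769 = 0.263.

0.263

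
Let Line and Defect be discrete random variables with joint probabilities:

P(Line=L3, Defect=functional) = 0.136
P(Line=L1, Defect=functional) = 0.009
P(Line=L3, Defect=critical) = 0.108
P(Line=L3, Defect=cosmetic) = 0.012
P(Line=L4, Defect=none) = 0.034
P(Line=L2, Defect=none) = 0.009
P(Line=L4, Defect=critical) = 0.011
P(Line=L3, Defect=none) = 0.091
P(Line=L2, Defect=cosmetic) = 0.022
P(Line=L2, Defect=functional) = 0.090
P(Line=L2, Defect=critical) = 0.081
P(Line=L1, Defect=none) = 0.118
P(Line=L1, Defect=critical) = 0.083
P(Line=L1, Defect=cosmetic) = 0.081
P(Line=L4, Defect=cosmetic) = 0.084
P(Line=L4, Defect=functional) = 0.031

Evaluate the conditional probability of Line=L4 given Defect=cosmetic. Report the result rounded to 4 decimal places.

0.4221

P(Defect=cosmetic) = 0.081 + 0.022 + 0.012 + 0.084 = 0.199.
P(Line=L4 | Defect=cosmetic) = 0.084/0.199 = 0.4221.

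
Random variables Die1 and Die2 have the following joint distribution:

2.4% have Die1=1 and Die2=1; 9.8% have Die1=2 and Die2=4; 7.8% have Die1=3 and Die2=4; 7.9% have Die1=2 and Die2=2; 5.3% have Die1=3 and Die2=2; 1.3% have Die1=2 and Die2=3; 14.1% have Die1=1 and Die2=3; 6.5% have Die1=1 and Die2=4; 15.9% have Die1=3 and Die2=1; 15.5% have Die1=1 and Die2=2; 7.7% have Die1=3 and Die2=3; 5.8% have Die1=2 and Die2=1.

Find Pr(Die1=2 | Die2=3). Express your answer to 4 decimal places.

P(Die2=3) = 0.141 + 0.013 + 0.077 = 0.231.
P(Die1=2 | Die2=3) = 0.013/0.231 = 0.0563.

0.0563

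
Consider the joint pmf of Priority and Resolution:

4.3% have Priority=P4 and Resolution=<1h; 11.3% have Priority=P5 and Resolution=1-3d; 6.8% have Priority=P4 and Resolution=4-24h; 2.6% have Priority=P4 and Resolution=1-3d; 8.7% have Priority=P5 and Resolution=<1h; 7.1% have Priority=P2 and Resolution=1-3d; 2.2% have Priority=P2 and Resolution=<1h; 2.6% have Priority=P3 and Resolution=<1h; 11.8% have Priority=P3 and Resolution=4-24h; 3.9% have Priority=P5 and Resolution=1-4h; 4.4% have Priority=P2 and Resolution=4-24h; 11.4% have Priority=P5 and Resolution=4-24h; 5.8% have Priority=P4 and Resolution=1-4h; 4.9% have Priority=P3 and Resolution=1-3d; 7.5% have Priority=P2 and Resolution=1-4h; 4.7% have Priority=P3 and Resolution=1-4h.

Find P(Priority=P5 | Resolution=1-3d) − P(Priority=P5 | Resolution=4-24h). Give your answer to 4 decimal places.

P(Resolution=1-3d) = 0.071 + 0.049 + 0.026 + 0.113 = 0.259; P(Priority=P5 | Resolution=1-3d) = 0.113/0.259 = 0.43629.
P(Resolution=4-24h) = 0.044 + 0.118 + 0.068 + 0.114 = 0.344; P(Priority=P5 | Resolution=4-24h) = 0.114/0.344 = 0.33140.
Difference = 0.1049.

0.1049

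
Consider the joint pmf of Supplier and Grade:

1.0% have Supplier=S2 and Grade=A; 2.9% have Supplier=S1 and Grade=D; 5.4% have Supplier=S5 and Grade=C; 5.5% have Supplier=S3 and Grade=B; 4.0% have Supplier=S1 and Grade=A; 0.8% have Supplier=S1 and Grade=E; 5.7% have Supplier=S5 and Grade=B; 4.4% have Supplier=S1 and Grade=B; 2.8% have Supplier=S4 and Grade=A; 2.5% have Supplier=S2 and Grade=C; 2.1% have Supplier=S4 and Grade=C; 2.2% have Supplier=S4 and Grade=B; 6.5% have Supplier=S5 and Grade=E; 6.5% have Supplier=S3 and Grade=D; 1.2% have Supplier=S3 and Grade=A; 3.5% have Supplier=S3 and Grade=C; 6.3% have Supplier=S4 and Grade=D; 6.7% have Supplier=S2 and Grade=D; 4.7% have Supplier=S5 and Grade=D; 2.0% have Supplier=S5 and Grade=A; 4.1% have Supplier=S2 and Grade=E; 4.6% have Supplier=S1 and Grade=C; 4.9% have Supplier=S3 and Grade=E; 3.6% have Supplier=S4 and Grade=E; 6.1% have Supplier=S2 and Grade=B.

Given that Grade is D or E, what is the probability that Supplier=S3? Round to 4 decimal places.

P(Grade=D) = 0.029 + 0.067 + 0.065 + 0.063 + 0.047 = 0.271.
P(Grade=E) = 0.008 + 0.041 + 0.049 + 0.036 + 0.065 = 0.199.
P(Grade ∈ {D, E}) = 0.271 + 0.199 = 0.470; P(Supplier=S3, Grade ∈ {D, E}) = 0.065 + 0.049 = 0.114.
P(Supplier=S3 | Grade ∈ {D, E}) = 0.114/0.470 = 0.2426.

0.2426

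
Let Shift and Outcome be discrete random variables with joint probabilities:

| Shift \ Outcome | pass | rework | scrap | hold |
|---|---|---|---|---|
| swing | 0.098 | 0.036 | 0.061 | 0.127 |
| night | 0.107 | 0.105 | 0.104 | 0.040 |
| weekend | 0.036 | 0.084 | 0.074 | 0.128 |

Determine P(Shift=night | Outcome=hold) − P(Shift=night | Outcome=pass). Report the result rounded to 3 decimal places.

P(Outcome=hold) = 0.127 + 0.040 + 0.128 = 0.295; P(Shift=night | Outcome=hold) = 0.040/0.295 = 0.1356.
P(Outcome=pass) = 0.098 + 0.107 + 0.036 = 0.241; P(Shift=night | Outcome=pass) = 0.107/0.241 = 0.4440.
Difference = -0.308.

-0.308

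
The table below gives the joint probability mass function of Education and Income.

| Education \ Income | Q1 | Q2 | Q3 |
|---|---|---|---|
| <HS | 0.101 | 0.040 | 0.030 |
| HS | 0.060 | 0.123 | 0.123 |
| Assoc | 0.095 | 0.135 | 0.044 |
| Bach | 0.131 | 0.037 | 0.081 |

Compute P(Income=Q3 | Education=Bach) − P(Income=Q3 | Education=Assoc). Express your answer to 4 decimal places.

0.1647

P(Education=Bach) = 0.131 + 0.037 + 0.081 = 0.249; P(Income=Q3 | Education=Bach) = 0.081/0.249 = 0.32530.
P(Education=Assoc) = 0.095 + 0.135 + 0.044 = 0.274; P(Income=Q3 | Education=Assoc) = 0.044/0.274 = 0.16058.
Difference = 0.1647.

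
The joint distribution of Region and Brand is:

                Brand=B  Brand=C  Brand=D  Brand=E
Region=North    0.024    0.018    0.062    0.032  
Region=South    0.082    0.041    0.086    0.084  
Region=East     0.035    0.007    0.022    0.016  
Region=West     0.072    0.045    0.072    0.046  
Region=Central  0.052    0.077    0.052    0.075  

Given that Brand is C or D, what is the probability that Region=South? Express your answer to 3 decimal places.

P(Brand=C) = 0.018 + 0.041 + 0.007 + 0.045 + 0.077 = 0.188.
P(Brand=D) = 0.062 + 0.086 + 0.022 + 0.072 + 0.052 = 0.294.
P(Brand ∈ {C, D}) = 0.188 + 0.294 = 0.482; P(Region=South, Brand ∈ {C, D}) = 0.041 + 0.086 = 0.127.
P(Region=South | Brand ∈ {C, D}) = 0.127/0.482 = 0.263.

0.263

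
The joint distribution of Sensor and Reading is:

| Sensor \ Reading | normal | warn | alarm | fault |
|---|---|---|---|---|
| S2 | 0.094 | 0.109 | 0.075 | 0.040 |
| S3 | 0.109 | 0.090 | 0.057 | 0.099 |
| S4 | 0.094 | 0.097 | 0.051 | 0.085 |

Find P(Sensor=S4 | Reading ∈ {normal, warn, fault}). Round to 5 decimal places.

0.33782

P(Reading=normal) = 0.094 + 0.109 + 0.094 = 0.297.
P(Reading=warn) = 0.109 + 0.090 + 0.097 = 0.296.
P(Reading=fault) = 0.040 + 0.099 + 0.085 = 0.224.
P(Reading ∈ {normal, warn, fault}) = 0.297 + 0.296 + 0.224 = 0.817; P(Sensor=S4, Reading ∈ {normal, warn, fault}) = 0.094 + 0.097 + 0.085 = 0.276.
P(Sensor=S4 | Reading ∈ {normal, warn, fault}) = 0.276/0.817 = 0.33782.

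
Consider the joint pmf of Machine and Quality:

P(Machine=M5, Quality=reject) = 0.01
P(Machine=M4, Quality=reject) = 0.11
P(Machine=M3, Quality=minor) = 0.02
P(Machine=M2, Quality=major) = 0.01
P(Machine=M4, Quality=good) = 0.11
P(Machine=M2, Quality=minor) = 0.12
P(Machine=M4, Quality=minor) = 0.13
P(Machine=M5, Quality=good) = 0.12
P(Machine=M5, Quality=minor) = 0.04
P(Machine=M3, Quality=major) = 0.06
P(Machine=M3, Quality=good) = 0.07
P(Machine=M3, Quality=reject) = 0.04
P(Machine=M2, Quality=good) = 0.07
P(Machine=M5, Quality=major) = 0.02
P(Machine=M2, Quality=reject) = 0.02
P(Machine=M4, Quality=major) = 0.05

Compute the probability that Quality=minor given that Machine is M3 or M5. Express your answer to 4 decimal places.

P(Machine=M3) = 0.07 + 0.02 + 0.06 + 0.04 = 0.19.
P(Machine=M5) = 0.12 + 0.04 + 0.02 + 0.01 = 0.19.
P(Machine ∈ {M3, M5}) = 0.19 + 0.19 = 0.38; P(Quality=minor, Machine ∈ {M3, M5}) = 0.02 + 0.04 = 0.06.
P(Quality=minor | Machine ∈ {M3, M5}) = 0.06/0.38 = 0.1579.

0.1579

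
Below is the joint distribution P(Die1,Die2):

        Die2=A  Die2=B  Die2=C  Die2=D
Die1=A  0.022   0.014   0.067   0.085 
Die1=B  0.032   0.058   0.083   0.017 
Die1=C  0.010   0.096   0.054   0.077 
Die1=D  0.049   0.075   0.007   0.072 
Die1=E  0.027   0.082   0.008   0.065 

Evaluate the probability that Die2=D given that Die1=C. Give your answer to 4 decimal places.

0.3249

P(Die1=C) = 0.010 + 0.096 + 0.054 + 0.077 = 0.237.
P(Die2=D | Die1=C) = 0.077/0.237 = 0.3249.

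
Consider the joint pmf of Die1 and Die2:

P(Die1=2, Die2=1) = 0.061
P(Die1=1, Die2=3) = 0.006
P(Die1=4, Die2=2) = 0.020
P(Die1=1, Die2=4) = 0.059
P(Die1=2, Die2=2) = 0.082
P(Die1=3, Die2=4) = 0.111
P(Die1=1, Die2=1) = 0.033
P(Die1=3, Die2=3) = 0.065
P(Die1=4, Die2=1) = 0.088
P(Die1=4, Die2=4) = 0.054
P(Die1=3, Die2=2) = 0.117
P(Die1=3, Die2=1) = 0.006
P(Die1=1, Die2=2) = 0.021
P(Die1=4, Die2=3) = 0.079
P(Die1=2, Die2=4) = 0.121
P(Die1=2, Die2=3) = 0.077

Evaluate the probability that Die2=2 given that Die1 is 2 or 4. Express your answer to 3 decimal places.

0.175

P(Die1=2) = 0.061 + 0.082 + 0.077 + 0.121 = 0.341.
P(Die1=4) = 0.088 + 0.020 + 0.079 + 0.054 = 0.241.
P(Die1 ∈ {2, 4}) = 0.341 + 0.241 = 0.582; P(Die2=2, Die1 ∈ {2, 4}) = 0.082 + 0.020 = 0.102.
P(Die2=2 | Die1 ∈ {2, 4}) = 0.102/0.582 = 0.175.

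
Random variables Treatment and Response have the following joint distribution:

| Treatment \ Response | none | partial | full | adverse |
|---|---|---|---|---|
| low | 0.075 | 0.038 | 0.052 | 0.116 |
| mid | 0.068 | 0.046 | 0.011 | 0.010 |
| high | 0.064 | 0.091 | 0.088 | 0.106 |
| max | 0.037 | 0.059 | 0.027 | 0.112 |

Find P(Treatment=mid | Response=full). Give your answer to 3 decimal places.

P(Response=full) = 0.052 + 0.011 + 0.088 + 0.027 = 0.178.
P(Treatment=mid | Response=full) = 0.011/0.178 = 0.062.

0.062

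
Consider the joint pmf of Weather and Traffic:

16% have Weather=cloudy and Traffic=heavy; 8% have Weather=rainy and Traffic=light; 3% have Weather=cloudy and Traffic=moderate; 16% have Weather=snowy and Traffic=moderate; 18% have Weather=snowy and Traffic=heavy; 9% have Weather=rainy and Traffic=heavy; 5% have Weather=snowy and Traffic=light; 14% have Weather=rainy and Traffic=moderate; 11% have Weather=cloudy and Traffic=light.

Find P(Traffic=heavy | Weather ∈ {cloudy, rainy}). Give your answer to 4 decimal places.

P(Weather=cloudy) = 0.11 + 0.03 + 0.16 = 0.30.
P(Weather=rainy) = 0.08 + 0.14 + 0.09 = 0.31.
P(Weather ∈ {cloudy, rainy}) = 0.30 + 0.31 = 0.61; P(Traffic=heavy, Weather ∈ {cloudy, rainy}) = 0.16 + 0.09 = 0.25.
P(Traffic=heavy | Weather ∈ {cloudy, rainy}) = 0.25/0.61 = 0.4098.

0.4098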